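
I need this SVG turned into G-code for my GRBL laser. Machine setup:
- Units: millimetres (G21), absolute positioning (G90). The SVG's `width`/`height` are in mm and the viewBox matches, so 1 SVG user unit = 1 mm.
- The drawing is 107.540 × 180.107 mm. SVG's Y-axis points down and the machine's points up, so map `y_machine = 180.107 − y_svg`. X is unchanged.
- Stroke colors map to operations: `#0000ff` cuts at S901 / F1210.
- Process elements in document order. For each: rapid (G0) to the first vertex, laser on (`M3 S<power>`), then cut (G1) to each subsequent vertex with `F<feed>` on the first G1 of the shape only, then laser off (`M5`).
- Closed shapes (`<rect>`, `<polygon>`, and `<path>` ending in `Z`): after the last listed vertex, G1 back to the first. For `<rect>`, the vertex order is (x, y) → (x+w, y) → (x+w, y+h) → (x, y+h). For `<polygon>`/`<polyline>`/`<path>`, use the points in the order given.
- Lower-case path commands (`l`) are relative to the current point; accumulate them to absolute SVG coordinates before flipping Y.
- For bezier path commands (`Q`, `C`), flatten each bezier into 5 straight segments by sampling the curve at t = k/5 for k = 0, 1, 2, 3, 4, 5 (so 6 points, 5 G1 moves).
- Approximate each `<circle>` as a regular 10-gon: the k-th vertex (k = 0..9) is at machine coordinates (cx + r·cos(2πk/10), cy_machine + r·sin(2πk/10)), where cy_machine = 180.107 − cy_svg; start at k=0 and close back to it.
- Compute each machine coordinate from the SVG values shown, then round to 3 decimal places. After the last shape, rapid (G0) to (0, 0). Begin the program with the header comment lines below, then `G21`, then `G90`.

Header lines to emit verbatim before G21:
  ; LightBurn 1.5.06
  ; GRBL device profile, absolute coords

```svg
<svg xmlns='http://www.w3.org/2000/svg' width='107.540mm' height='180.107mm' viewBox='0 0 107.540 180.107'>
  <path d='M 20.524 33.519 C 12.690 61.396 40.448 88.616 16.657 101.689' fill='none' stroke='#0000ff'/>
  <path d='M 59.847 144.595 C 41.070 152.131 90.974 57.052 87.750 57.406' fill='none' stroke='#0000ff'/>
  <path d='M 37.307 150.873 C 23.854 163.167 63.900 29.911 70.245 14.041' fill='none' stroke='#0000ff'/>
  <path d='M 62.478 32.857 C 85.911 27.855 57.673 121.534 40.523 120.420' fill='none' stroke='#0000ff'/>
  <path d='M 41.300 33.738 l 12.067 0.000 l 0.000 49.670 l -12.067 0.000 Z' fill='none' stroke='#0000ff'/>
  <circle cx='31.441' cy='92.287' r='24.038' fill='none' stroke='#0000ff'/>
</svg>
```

Since the viewBox matches the mm dimensions, user units are millimetres directly. The only transform is the Y-flip y_m = 180.107 − y_svg.

Shape 1 is a cubic bezier drawn with `<path>`. Its stroke #0000ff means cut at S901, F1210. After flipping Y the toolpath is (20.524,146.588) → (19.398,130.049) → (22.630,114.314) → (26.040,100.033) → (25.443,87.852) → (16.657,78.418).

Shape 2 is a cubic bezier drawn with `<path>`. Its stroke #0000ff means cut at S901, F1210. After flipping Y the toolpath is (59.847,35.512) → (55.848,41.720) → (62.486,63.049) → (73.913,89.993) → (84.284,113.046) → (87.750,122.701).

Shape 3 is a cubic bezier drawn with `<path>`. Its stroke #0000ff means cut at S901, F1210. After flipping Y the toolpath is (37.307,29.234) → (34.957,37.220) → (41.262,67.517) → (52.035,107.505) → (63.091,144.561) → (70.245,166.066).

Shape 4 is a cubic bezier drawn with `<path>`. Its stroke #0000ff means cut at S901, F1210. After flipping Y the toolpath is (62.478,147.250) → (70.839,139.957) → (69.812,118.268) → (62.409,91.469) → (51.641,68.846) → (40.523,59.687).

Shape 5 is a rectangle drawn with `<path>`. Its stroke #0000ff means cut at S901, F1210. After flipping Y the toolpath is (41.300,146.369) → (53.367,146.369) → (53.367,96.699) → (41.300,96.699) → (41.300,146.369), returning to the start.

Shape 6 is a circle drawn with `<circle>`. Its stroke #0000ff means cut at S901, F1210. After flipping Y the toolpath is (55.479,87.820) → (50.888,101.949) → (38.869,110.681) → (24.013,110.681) → (11.994,101.949) → (7.403,87.820) → (11.994,73.691) → (24.013,64.959) → (38.869,64.959) → (50.888,73.691) → (55.479,87.820), returning to the start.

; LightBurn 1.5.06
; GRBL device profile, absolute coords
G21
G90
G0 X20.524 Y146.588
M3 S901
G1 X19.398 Y130.049 F1210
G1 X22.630 Y114.314
G1 X26.040 Y100.033
G1 X25.443 Y87.852
G1 X16.657 Y78.418
M5
G0 X59.847 Y35.512
M3 S901
G1 X55.848 Y41.720 F1210
G1 X62.486 Y63.049
G1 X73.913 Y89.993
G1 X84.284 Y113.046
G1 X87.750 Y122.701
M5
G0 X37.307 Y29.234
M3 S901
G1 X34.957 Y37.220 F1210
G1 X41.262 Y67.517
G1 X52.035 Y107.505
G1 X63.091 Y144.561
G1 X70.245 Y166.066
M5
G0 X62.478 Y147.250
M3 S901
G1 X70.839 Y139.957 F1210
G1 X69.812 Y118.268
G1 X62.409 Y91.469
G1 X51.641 Y68.846
G1 X40.523 Y59.687
M5
G0 X41.300 Y146.369
M3 S901
G1 X53.367 Y146.369 F1210
G1 X53.367 Y96.699
G1 X41.300 Y96.699
G1 X41.300 Y146.369
M5
G0 X55.479 Y87.820
M3 S901
G1 X50.888 Y101.949 F1210
G1 X38.869 Y110.681
G1 X24.013 Y110.681
G1 X11.994 Y101.949
G1 X7.403 Y87.820
G1 X11.994 Y73.691
G1 X24.013 Y64.959
G1 X38.869 Y64.959
G1 X50.888 Y73.691
G1 X55.479 Y87.820
M5
G0 X0.000 Y0.000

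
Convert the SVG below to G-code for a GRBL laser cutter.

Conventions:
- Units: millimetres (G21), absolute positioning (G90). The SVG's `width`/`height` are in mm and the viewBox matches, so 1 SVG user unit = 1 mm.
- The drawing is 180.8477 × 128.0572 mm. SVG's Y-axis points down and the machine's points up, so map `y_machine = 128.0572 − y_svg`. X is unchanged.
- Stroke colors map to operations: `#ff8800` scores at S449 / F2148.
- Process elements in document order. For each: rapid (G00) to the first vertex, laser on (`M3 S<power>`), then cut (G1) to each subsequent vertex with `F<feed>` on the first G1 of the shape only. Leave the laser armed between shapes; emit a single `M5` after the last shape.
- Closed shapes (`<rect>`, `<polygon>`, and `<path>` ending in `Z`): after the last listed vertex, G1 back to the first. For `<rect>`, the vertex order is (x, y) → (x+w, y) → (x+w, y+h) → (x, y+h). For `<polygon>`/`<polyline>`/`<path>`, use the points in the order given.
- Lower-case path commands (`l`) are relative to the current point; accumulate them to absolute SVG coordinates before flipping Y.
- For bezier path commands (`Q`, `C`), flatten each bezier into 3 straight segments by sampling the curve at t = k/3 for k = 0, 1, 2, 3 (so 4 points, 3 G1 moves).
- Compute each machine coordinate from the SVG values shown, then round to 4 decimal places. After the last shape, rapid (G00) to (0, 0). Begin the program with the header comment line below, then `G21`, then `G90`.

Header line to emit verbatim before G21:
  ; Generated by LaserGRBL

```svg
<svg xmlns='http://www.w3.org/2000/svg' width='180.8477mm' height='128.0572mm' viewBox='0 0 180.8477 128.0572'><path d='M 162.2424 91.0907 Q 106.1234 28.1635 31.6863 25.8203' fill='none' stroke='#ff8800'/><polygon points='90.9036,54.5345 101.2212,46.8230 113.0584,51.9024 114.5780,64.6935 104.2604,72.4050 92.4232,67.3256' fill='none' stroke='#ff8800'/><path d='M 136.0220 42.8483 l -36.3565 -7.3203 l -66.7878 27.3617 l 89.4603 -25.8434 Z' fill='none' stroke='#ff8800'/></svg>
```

; Generated by LaserGRBL
G21
G90
G00 X162.2424 Y36.9665
M3 S449
G1 X122.7944 Y72.1864 F2148
G1 X79.2757 Y93.9432
G1 X31.6863 Y102.2369
G00 X90.9036 Y73.5227
M3 S449
G1 X101.2212 Y81.2342 F2148
G1 X113.0584 Y76.1548
G1 X114.5780 Y63.3637
G1 X104.2604 Y55.6522
G1 X92.4232 Y60.7316
G1 X90.9036 Y73.5227
G00 X136.0220 Y85.2089
M3 S449
G1 X99.6655 Y92.5292 F2148
G1 X32.8777 Y65.1675
G1 X122.3380 Y91.0109
G1 X136.0220 Y85.2089
M5
G00 X0.0000 Y0.0000

viewBox `0 0 180.8477 128.0572` with mm width/height → 1 unit = 1 mm. Flip: y_m = 128.0572 − y_svg.

**Shape 1** — `<path>` quadratic bezier, stroke `#ff8800` → score (S449, F2148). Control points (SVG): P0=(162.2424,91.0907), P1=(106.1234,28.1635), P2=(31.6863,25.8203); sampled at t=k/3. Machine vertices: (162.2424,36.9665) → (122.7944,72.1864) → (79.2757,93.9432) → (31.6863,102.2369). Open path.

**Shape 2** — `<polygon>` regular polygon, stroke `#ff8800` → score (S449, F2148). Machine vertices: (90.9036,73.5227) → (101.2212,81.2342) → (113.0584,76.1548) → (114.5780,63.3637) → (104.2604,55.6522) → (92.4232,60.7316) → (90.9036,73.5227). Closed: final G1 returns to the first vertex.

**Shape 3** — `<path>` closed polygon, stroke `#ff8800` → score (S449, F2148). Machine vertices: (136.0220,85.2089) → (99.6655,92.5292) → (32.8777,65.1675) → (122.3380,91.0109) → (136.0220,85.2089). Closed: final G1 returns to the first vertex.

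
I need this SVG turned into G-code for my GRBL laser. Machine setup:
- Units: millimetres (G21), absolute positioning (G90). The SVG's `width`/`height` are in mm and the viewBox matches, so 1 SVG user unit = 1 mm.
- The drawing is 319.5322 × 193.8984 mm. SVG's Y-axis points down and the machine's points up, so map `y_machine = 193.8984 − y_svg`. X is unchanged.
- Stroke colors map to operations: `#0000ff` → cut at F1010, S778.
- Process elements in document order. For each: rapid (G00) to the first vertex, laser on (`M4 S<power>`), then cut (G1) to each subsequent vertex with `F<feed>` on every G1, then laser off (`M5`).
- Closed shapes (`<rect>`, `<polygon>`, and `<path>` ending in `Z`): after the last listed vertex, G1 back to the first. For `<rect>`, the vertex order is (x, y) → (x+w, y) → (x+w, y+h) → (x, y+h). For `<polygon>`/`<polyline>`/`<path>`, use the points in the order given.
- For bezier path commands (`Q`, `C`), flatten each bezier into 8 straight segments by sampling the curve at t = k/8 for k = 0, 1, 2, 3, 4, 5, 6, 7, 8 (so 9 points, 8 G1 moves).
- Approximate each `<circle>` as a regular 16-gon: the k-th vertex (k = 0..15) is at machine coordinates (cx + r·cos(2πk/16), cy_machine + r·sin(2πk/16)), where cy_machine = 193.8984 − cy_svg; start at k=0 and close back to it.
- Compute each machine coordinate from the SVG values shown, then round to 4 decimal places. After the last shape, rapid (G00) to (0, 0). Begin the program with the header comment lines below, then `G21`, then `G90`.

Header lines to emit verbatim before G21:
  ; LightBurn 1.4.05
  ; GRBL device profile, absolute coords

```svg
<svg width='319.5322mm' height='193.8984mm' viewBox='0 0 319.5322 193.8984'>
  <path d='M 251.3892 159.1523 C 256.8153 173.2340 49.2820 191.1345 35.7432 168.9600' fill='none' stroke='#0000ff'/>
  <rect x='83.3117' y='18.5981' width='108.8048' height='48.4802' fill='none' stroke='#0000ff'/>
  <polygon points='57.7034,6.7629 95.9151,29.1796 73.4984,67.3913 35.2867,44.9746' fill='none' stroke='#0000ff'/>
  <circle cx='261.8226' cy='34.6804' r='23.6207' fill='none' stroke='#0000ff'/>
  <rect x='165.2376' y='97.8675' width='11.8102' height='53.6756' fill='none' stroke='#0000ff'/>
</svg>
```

Since the viewBox matches the mm dimensions, user units are millimetres directly. The only transform is the Y-flip y_m = 193.8984 − y_svg.

Shape 1 is a cubic bezier drawn with `<path>`. Its stroke #0000ff means cut at S778, F1010. After flipping Y the toolpath is (251.3892,34.7461) → (244.2363,29.3722) → (221.8875,24.1546) → (189.1118,19.6078) → (150.6780,16.2462) → (111.3553,14.5840) → (75.9126,15.1357) → (49.1189,18.4157) → (35.7432,24.9384).

Shape 2 is a rectangle drawn with `<rect>`. Its stroke #0000ff means cut at S778, F1010. After flipping Y the toolpath is (83.3117,175.3003) → (192.1165,175.3003) → (192.1165,126.8201) → (83.3117,126.8201) → (83.3117,175.3003), returning to the start.

Shape 3 is a regular polygon drawn with `<polygon>`. Its stroke #0000ff means cut at S778, F1010. After flipping Y the toolpath is (57.7034,187.1355) → (95.9151,164.7188) → (73.4984,126.5071) → (35.2867,148.9238) → (57.7034,187.1355), returning to the start.

Shape 4 is a circle drawn with `<circle>`. Its stroke #0000ff means cut at S778, F1010. After flipping Y the toolpath is (285.4433,159.2180) → (283.6453,168.2573) → (278.5250,175.9204) → (270.8619,181.0407) → (261.8226,182.8387) → (252.7833,181.0407) → (245.1202,175.9204) → (239.9999,168.2573) → (238.2019,159.2180) → (239.9999,150.1787) → (245.1202,142.5156) → (252.7833,137.3953) → (261.8226,135.5973) → (270.8619,137.3953) → (278.5250,142.5156) → (283.6453,150.1787) → (285.4433,159.2180), returning to the start.

Shape 5 is a rectangle drawn with `<rect>`. Its stroke #0000ff means cut at S778, F1010. After flipping Y the toolpath is (165.2376,96.0309) → (177.0478,96.0309) → (177.0478,42.3553) → (165.2376,42.3553) → (165.2376,96.0309), returning to the start.

; LightBurn 1.4.05
; GRBL device profile, absolute coords
G21
G90
G00 X251.3892 Y34.7461
M4 S778
G1 X244.2363 Y29.3722 F1010
G1 X221.8875 Y24.1546 F1010
G1 X189.1118 Y19.6078 F1010
G1 X150.6780 Y16.2462 F1010
G1 X111.3553 Y14.5840 F1010
G1 X75.9126 Y15.1357 F1010
G1 X49.1189 Y18.4157 F1010
G1 X35.7432 Y24.9384 F1010
M5
G00 X83.3117 Y175.3003
M4 S778
G1 X192.1165 Y175.3003 F1010
G1 X192.1165 Y126.8201 F1010
G1 X83.3117 Y126.8201 F1010
G1 X83.3117 Y175.3003 F1010
M5
G00 X57.7034 Y187.1355
M4 S778
G1 X95.9151 Y164.7188 F1010
G1 X73.4984 Y126.5071 F1010
G1 X35.2867 Y148.9238 F1010
G1 X57.7034 Y187.1355 F1010
M5
G00 X285.4433 Y159.2180
M4 S778
G1 X283.6453 Y168.2573 F1010
G1 X278.5250 Y175.9204 F1010
G1 X270.8619 Y181.0407 F1010
G1 X261.8226 Y182.8387 F1010
G1 X252.7833 Y181.0407 F1010
G1 X245.1202 Y175.9204 F1010
G1 X239.9999 Y168.2573 F1010
G1 X238.2019 Y159.2180 F1010
G1 X239.9999 Y150.1787 F1010
G1 X245.1202 Y142.5156 F1010
G1 X252.7833 Y137.3953 F1010
G1 X261.8226 Y135.5973 F1010
G1 X270.8619 Y137.3953 F1010
G1 X278.5250 Y142.5156 F1010
G1 X283.6453 Y150.1787 F1010
G1 X285.4433 Y159.2180 F1010
M5
G00 X165.2376 Y96.0309
M4 S778
G1 X177.0478 Y96.0309 F1010
G1 X177.0478 Y42.3553 F1010
G1 X165.2376 Y42.3553 F1010
G1 X165.2376 Y96.0309 F1010
M5
G00 X0.0000 Y0.0000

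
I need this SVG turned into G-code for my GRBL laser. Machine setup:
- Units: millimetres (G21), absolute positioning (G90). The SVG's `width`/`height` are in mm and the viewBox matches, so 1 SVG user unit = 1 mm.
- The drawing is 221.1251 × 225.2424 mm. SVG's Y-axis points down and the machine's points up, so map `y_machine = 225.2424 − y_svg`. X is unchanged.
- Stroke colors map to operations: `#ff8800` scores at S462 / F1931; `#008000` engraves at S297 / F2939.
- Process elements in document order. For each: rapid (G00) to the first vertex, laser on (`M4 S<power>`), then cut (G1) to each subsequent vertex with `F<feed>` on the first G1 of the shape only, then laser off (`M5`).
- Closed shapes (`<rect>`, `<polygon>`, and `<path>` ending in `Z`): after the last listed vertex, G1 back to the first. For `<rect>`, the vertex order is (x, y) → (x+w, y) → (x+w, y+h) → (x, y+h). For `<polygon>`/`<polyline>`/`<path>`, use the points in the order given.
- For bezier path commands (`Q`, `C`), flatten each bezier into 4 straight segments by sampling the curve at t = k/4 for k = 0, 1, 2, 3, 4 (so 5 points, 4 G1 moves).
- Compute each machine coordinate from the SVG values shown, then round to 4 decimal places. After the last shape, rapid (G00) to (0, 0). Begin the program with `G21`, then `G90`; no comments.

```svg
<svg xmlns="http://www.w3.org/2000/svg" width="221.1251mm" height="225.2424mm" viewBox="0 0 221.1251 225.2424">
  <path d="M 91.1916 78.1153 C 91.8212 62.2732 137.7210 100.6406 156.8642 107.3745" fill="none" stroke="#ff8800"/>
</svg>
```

G21
G90
G00 X91.1916 Y147.1271
M4 S462
G1 X99.0265 Y150.1857 F1931
G1 X117.0853 Y140.9635
G1 X138.6154 Y127.5083
G1 X156.8642 Y117.8679
M5
G00 X0.0000 Y0.0000

Since the viewBox matches the mm dimensions, user units are millimetres directly. The only transform is the Y-flip y_m = 225.2424 − y_svg.

Shape 1 is a cubic bezier drawn with `<path>`. Its stroke #ff8800 means score at S462, F1931. After flipping Y the toolpath is (91.1916,147.1271) → (99.0265,150.1857) → (117.0853,140.9635) → (138.6154,127.5083) → (156.8642,117.8679).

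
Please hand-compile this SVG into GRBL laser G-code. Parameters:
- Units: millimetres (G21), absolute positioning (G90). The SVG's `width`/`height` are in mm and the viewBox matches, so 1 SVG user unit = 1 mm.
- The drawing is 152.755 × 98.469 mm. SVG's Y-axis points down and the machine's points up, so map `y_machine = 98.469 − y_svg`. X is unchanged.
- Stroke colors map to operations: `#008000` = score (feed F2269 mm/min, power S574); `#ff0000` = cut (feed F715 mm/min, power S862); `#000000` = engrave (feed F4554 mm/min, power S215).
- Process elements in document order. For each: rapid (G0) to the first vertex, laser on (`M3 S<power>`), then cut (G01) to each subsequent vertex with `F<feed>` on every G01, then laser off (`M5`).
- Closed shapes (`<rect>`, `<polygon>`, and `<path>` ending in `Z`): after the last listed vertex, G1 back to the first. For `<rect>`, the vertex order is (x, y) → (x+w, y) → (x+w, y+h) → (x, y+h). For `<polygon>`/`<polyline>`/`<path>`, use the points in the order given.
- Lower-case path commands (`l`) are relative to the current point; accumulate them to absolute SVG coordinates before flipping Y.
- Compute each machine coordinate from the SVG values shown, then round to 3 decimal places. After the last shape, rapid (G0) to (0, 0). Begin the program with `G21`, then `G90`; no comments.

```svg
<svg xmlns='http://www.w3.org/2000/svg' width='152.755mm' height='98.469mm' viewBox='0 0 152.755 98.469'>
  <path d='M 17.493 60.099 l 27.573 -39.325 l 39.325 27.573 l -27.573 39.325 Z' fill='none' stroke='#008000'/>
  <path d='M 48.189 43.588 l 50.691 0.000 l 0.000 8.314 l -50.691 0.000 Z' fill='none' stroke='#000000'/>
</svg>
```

G21
G90
G0 X17.493 Y38.370
M3 S574
G01 X45.066 Y77.695 F2269
G01 X84.391 Y50.122 F2269
G01 X56.818 Y10.797 F2269
G01 X17.493 Y38.370 F2269
M5
G0 X48.189 Y54.881
M3 S215
G01 X98.880 Y54.881 F4554
G01 X98.880 Y46.567 F4554
G01 X48.189 Y46.567 F4554
G01 X48.189 Y54.881 F4554
M5
G0 X0.000 Y0.000

viewBox `0 0 152.755 98.469` with mm width/height → 1 unit = 1 mm. Flip: y_m = 98.469 − y_svg.

**Shape 1** — `<path>` regular polygon, stroke `#008000` → score (S574, F2269). Machine vertices: (17.493,38.370) → (45.066,77.695) → (84.391,50.122) → (56.818,10.797) → (17.493,38.370). Closed: final G1 returns to the first vertex.

**Shape 2** — `<path>` rectangle, stroke `#000000` → engrave (S215, F4554). Machine vertices: (48.189,54.881) → (98.880,54.881) → (98.880,46.567) → (48.189,46.567) → (48.189,54.881). Closed: final G1 returns to the first vertex.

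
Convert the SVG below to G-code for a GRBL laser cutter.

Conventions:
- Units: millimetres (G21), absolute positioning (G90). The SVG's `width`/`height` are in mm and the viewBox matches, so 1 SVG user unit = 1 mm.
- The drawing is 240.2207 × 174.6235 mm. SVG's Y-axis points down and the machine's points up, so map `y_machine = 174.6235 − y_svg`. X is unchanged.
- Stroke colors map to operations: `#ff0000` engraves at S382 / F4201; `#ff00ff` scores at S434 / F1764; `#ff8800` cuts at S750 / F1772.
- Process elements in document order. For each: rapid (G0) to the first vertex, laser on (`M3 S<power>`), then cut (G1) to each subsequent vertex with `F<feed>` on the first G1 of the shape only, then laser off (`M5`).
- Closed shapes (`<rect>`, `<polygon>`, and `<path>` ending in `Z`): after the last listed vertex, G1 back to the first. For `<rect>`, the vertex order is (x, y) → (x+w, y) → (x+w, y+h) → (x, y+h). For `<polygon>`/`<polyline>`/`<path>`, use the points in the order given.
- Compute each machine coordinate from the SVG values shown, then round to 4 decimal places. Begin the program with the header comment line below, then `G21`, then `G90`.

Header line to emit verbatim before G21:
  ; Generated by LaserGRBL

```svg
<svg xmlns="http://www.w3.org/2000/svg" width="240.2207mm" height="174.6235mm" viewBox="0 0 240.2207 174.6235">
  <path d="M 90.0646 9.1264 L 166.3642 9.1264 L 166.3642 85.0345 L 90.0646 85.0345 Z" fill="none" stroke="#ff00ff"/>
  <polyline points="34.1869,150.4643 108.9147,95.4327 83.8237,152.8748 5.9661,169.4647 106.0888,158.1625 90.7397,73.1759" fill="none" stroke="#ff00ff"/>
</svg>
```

; Generated by LaserGRBL
G21
G90
G0 X90.0646 Y165.4971
M3 S434
G1 X166.3642 Y165.4971 F1764
G1 X166.3642 Y89.5890
G1 X90.0646 Y89.5890
G1 X90.0646 Y165.4971
M5
G0 X34.1869 Y24.1592
M3 S434
G1 X108.9147 Y79.1908 F1764
G1 X83.8237 Y21.7487
G1 X5.9661 Y5.1588
G1 X106.0888 Y16.4610
G1 X90.7397 Y101.4476
M5

Since the viewBox matches the mm dimensions, user units are millimetres directly. The only transform is the Y-flip y_m = 174.6235 − y_svg.

Shape 1 is a rectangle drawn with `<path>`. Its stroke #ff00ff means score at S434, F1764. After flipping Y the toolpath is (90.0646,165.4971) → (166.3642,165.4971) → (166.3642,89.5890) → (90.0646,89.5890) → (90.0646,165.4971), returning to the start.

Shape 2 is a open polyline drawn with `<polyline>`. Its stroke #ff00ff means score at S434, F1764. After flipping Y the toolpath is (34.1869,24.1592) → (108.9147,79.1908) → (83.8237,21.7487) → (5.9661,5.1588) → (106.0888,16.4610) → (90.7397,101.4476).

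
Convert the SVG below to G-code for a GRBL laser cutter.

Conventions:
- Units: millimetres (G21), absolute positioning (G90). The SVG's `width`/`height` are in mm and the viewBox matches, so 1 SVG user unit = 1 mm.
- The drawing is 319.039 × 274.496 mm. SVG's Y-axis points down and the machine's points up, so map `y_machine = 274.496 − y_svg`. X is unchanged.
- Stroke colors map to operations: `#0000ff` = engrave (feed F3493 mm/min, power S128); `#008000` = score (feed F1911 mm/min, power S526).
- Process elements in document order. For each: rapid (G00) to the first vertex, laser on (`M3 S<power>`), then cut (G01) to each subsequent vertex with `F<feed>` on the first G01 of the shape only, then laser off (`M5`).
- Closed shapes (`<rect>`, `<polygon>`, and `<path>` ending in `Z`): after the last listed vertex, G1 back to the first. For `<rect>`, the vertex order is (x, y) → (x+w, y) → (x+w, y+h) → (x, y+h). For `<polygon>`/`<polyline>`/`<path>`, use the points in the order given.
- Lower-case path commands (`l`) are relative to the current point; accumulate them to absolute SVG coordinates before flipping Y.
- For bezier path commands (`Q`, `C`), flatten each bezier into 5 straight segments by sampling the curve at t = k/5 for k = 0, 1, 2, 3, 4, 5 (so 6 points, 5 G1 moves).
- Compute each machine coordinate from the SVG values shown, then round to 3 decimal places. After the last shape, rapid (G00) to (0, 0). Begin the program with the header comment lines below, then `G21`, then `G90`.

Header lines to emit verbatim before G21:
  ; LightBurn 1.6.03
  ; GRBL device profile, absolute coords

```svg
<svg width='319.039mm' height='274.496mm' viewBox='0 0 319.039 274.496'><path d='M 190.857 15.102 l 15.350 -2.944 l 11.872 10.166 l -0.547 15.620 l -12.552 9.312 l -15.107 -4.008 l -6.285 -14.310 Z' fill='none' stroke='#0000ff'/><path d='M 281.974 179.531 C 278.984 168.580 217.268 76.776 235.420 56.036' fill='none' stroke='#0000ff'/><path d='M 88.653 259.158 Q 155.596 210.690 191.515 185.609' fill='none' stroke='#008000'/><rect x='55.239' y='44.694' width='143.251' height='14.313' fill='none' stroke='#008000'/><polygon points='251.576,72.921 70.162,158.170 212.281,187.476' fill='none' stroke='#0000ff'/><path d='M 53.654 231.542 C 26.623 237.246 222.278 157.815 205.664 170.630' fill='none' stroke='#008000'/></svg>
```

; LightBurn 1.6.03
; GRBL device profile, absolute coords
G21
G90
G00 X190.857 Y259.394
M3 S128
G01 X206.207 Y262.338 F3493
G01 X218.079 Y252.172
G01 X217.532 Y236.552
G01 X204.980 Y227.240
G01 X189.873 Y231.248
G01 X183.588 Y245.558
G01 X190.857 Y259.394
M5
G00 X281.974 Y94.965
M3 S128
G01 X274.242 Y110.023 F3493
G01 X259.068 Y137.193
G01 X243.104 Y169.184
G01 X233.004 Y198.704
G01 X235.420 Y218.460
M5
G00 X88.653 Y15.338
M3 S526
G01 X114.189 Y33.790 F1911
G01 X137.244 Y50.370
G01 X157.816 Y65.080
G01 X175.906 Y77.919
G01 X191.515 Y88.887
M5
G00 X55.239 Y229.802
M3 S526
G01 X198.490 Y229.802 F1911
G01 X198.490 Y215.489
G01 X55.239 Y215.489
G01 X55.239 Y229.802
M5
G00 X251.576 Y201.575
M3 S128
G01 X70.162 Y116.326 F3493
G01 X212.281 Y87.020
G01 X251.576 Y201.575
M5
G00 X53.654 Y42.954
M3 S526
G01 X60.678 Y48.329 F1911
G01 X100.269 Y65.622
G01 X151.549 Y86.318
G01 X193.640 Y101.905
G01 X205.664 Y103.866
M5
G00 X0.000 Y0.000

1 u = 1 mm; y_m = 274.496 − y.

[1] `<path>` regular polygon, #0000ff→engrave S128 F3493: (190.857,259.394) → (206.207,262.338) → (218.079,252.172) → (217.532,236.552) → (204.980,227.240) → (189.873,231.248) → (183.588,245.558) → (190.857,259.394) (closed)

[2] `<path>` cubic bezier, #0000ff→engrave S128 F3493: (281.974,94.965) → (274.242,110.023) → (259.068,137.193) → (243.104,169.184) → (233.004,198.704) → (235.420,218.460)

[3] `<path>` quadratic bezier, #008000→score S526 F1911: (88.653,15.338) → (114.189,33.790) → (137.244,50.370) → (157.816,65.080) → (175.906,77.919) → (191.515,88.887)

[4] `<rect>` rectangle, #008000→score S526 F1911: (55.239,229.802) → (198.490,229.802) → (198.490,215.489) → (55.239,215.489) → (55.239,229.802) (closed)

[5] `<polygon>` closed polygon, #0000ff→engrave S128 F3493: (251.576,201.575) → (70.162,116.326) → (212.281,87.020) → (251.576,201.575) (closed)

[6] `<path>` cubic bezier, #008000→score S526 F1911: (53.654,42.954) → (60.678,48.329) → (100.269,65.622) → (151.549,86.318) → (193.640,101.905) → (205.664,103.866)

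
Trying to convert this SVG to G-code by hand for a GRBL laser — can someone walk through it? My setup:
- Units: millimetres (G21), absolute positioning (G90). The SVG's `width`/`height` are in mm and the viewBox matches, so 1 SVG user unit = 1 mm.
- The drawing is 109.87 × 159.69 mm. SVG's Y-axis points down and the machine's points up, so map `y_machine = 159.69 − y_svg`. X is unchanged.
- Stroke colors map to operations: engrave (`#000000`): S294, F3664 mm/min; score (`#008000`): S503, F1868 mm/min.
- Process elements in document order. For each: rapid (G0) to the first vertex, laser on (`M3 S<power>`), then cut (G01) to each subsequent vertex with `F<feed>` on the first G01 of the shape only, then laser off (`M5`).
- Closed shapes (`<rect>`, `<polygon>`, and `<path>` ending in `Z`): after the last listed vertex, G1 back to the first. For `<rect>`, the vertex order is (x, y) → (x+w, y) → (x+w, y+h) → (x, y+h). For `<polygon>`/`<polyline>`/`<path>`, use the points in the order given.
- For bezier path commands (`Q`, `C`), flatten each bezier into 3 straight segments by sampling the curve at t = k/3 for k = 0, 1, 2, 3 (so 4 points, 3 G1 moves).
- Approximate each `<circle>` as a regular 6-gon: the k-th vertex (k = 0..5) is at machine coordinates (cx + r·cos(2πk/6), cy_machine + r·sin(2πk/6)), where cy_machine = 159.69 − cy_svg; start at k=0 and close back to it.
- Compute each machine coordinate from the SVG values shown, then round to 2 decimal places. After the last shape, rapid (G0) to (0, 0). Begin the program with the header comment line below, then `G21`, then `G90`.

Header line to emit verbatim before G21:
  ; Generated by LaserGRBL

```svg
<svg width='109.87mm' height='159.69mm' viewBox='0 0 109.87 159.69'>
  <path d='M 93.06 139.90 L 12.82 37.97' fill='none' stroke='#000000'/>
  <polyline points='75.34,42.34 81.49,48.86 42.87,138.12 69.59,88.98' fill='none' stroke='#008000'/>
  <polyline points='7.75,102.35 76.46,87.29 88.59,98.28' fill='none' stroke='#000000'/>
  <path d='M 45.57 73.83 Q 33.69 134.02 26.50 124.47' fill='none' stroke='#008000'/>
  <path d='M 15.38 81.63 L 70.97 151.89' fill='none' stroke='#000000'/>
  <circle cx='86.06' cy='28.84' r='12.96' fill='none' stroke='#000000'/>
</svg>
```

viewBox `0 0 109.87 159.69` with mm width/height → 1 unit = 1 mm. Flip: y_m = 159.69 − y_svg.

**Shape 1** — `<path>` line segment, stroke `#000000` → engrave (S294, F3664). Machine vertices: (93.06,19.79) → (12.82,121.72). Open path.

**Shape 2** — `<polyline>` open polyline, stroke `#008000` → score (S503, F1868). Machine vertices: (75.34,117.35) → (81.49,110.83) → (42.87,21.57) → (69.59,70.71). Open path.

**Shape 3** — `<polyline>` open polyline, stroke `#000000` → engrave (S294, F3664). Machine vertices: (7.75,57.34) → (76.46,72.40) → (88.59,61.41). Open path.

**Shape 4** — `<path>` quadratic bezier, stroke `#008000` → score (S503, F1868). Control points (SVG): P0=(45.57,73.83), P1=(33.69,134.02), P2=(26.50,124.47); sampled at t=k/3. Machine vertices: (45.57,85.86) → (38.17,53.48) → (31.81,36.60) → (26.50,35.22). Open path.

**Shape 5** — `<path>` line segment, stroke `#000000` → engrave (S294, F3664). Machine vertices: (15.38,78.06) → (70.97,7.80). Open path.

**Shape 6** — `<circle>` circle, stroke `#000000` → engrave (S294, F3664). Machine vertices: (99.02,130.85) → (92.54,142.07) → (79.58,142.07) → (73.10,130.85) → (79.58,119.63) → (92.54,119.63) → (99.02,130.85). Closed: final G1 returns to the first vertex.

; Generated by LaserGRBL
G21
G90
G0 X93.06 Y19.79
M3 S294
G01 X12.82 Y121.72 F3664
M5
G0 X75.34 Y117.35
M3 S503
G01 X81.49 Y110.83 F1868
G01 X42.87 Y21.57
G01 X69.59 Y70.71
M5
G0 X7.75 Y57.34
M3 S294
G01 X76.46 Y72.40 F3664
G01 X88.59 Y61.41
M5
G0 X45.57 Y85.86
M3 S503
G01 X38.17 Y53.48 F1868
G01 X31.81 Y36.60
G01 X26.50 Y35.22
M5
G0 X15.38 Y78.06
M3 S294
G01 X70.97 Y7.80 F3664
M5
G0 X99.02 Y130.85
M3 S294
G01 X92.54 Y142.07 F3664
G01 X79.58 Y142.07
G01 X73.10 Y130.85
G01 X79.58 Y119.63
G01 X92.54 Y119.63
G01 X99.02 Y130.85
M5
G0 X0.00 Y0.00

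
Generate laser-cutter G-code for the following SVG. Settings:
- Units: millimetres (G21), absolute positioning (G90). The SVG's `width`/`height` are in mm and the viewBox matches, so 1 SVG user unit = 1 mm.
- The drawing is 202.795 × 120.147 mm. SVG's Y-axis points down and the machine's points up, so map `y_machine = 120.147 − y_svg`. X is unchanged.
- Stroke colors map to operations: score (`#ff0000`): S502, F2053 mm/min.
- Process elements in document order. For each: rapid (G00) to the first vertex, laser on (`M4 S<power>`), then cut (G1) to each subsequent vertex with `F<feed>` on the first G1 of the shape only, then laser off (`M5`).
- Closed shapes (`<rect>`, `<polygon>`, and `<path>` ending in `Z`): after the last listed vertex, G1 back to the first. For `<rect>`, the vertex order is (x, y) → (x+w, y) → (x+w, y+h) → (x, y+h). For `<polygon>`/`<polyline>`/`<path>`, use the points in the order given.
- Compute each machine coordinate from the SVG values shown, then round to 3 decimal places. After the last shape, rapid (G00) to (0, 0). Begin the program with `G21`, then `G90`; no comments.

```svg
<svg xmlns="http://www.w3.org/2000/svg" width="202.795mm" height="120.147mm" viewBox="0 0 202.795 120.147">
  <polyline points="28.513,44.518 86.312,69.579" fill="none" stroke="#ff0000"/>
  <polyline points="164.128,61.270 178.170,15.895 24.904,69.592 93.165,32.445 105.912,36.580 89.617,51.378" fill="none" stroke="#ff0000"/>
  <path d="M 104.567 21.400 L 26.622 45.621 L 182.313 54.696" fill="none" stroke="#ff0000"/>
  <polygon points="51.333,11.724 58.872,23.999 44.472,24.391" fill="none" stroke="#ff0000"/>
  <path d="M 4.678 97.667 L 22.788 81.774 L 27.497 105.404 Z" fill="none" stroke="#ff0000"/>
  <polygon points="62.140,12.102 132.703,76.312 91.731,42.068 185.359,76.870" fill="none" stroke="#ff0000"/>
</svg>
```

G21
G90
G00 X28.513 Y75.629
M4 S502
G1 X86.312 Y50.568 F2053
M5
G00 X164.128 Y58.877
M4 S502
G1 X178.170 Y104.252 F2053
G1 X24.904 Y50.555
G1 X93.165 Y87.702
G1 X105.912 Y83.567
G1 X89.617 Y68.769
M5
G00 X104.567 Y98.747
M4 S502
G1 X26.622 Y74.526 F2053
G1 X182.313 Y65.451
M5
G00 X51.333 Y108.423
M4 S502
G1 X58.872 Y96.148 F2053
G1 X44.472 Y95.756
G1 X51.333 Y108.423
M5
G00 X4.678 Y22.480
M4 S502
G1 X22.788 Y38.373 F2053
G1 X27.497 Y14.743
G1 X4.678 Y22.480
M5
G00 X62.140 Y108.045
M4 S502
G1 X132.703 Y43.835 F2053
G1 X91.731 Y78.079
G1 X185.359 Y43.277
G1 X62.140 Y108.045
M5
G00 X0.000 Y0.000

1 u = 1 mm; y_m = 120.147 − y.

[1] `<polyline>` line segment, #ff0000→score S502 F2053: (28.513,75.629) → (86.312,50.568)

[2] `<polyline>` open polyline, #ff0000→score S502 F2053: (164.128,58.877) → (178.170,104.252) → (24.904,50.555) → (93.165,87.702) → (105.912,83.567) → (89.617,68.769)

[3] `<path>` open polyline, #ff0000→score S502 F2053: (104.567,98.747) → (26.622,74.526) → (182.313,65.451)

[4] `<polygon>` regular polygon, #ff0000→score S502 F2053: (51.333,108.423) → (58.872,96.148) → (44.472,95.756) → (51.333,108.423) (closed)

[5] `<path>` regular polygon, #ff0000→score S502 F2053: (4.678,22.480) → (22.788,38.373) → (27.497,14.743) → (4.678,22.480) (closed)

[6] `<polygon>` closed polygon, #ff0000→score S502 F2053: (62.140,108.045) → (132.703,43.835) → (91.731,78.079) → (185.359,43.277) → (62.140,108.045) (closed)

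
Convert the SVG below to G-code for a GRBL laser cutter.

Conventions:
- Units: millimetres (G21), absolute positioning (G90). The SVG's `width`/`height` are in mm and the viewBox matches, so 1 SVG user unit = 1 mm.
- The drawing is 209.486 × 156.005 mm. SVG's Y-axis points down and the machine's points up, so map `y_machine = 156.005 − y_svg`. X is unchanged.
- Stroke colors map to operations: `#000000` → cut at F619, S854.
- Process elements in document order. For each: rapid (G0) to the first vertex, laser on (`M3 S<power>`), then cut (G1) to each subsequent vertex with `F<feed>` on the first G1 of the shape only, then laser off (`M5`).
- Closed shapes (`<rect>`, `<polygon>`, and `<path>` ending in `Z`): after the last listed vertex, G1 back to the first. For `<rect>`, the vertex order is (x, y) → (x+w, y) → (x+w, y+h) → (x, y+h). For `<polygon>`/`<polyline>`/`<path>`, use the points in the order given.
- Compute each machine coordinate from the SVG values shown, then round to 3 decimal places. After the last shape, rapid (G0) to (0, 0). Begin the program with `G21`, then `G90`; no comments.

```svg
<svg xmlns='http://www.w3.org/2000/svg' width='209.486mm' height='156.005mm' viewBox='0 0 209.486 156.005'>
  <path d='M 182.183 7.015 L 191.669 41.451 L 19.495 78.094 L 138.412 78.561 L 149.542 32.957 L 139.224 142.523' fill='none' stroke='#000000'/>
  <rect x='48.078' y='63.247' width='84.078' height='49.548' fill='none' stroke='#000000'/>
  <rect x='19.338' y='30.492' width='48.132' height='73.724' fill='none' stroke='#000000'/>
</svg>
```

1 u = 1 mm; y_m = 156.005 − y.

[1] `<path>` open polyline, #000000→cut S854 F619: (182.183,148.990) → (191.669,114.554) → (19.495,77.911) → (138.412,77.444) → (149.542,123.048) → (139.224,13.482)

[2] `<rect>` rectangle, #000000→cut S854 F619: (48.078,92.758) → (132.156,92.758) → (132.156,43.210) → (48.078,43.210) → (48.078,92.758) (closed)

[3] `<rect>` rectangle, #000000→cut S854 F619: (19.338,125.513) → (67.470,125.513) → (67.470,51.789) → (19.338,51.789) → (19.338,125.513) (closed)

G21
G90
G0 X182.183 Y148.990
M3 S854
G1 X191.669 Y114.554 F619
G1 X19.495 Y77.911
G1 X138.412 Y77.444
G1 X149.542 Y123.048
G1 X139.224 Y13.482
M5
G0 X48.078 Y92.758
M3 S854
G1 X132.156 Y92.758 F619
G1 X132.156 Y43.210
G1 X48.078 Y43.210
G1 X48.078 Y92.758
M5
G0 X19.338 Y125.513
M3 S854
G1 X67.470 Y125.513 F619
G1 X67.470 Y51.789
G1 X19.338 Y51.789
G1 X19.338 Y125.513
M5
G0 X0.000 Y0.000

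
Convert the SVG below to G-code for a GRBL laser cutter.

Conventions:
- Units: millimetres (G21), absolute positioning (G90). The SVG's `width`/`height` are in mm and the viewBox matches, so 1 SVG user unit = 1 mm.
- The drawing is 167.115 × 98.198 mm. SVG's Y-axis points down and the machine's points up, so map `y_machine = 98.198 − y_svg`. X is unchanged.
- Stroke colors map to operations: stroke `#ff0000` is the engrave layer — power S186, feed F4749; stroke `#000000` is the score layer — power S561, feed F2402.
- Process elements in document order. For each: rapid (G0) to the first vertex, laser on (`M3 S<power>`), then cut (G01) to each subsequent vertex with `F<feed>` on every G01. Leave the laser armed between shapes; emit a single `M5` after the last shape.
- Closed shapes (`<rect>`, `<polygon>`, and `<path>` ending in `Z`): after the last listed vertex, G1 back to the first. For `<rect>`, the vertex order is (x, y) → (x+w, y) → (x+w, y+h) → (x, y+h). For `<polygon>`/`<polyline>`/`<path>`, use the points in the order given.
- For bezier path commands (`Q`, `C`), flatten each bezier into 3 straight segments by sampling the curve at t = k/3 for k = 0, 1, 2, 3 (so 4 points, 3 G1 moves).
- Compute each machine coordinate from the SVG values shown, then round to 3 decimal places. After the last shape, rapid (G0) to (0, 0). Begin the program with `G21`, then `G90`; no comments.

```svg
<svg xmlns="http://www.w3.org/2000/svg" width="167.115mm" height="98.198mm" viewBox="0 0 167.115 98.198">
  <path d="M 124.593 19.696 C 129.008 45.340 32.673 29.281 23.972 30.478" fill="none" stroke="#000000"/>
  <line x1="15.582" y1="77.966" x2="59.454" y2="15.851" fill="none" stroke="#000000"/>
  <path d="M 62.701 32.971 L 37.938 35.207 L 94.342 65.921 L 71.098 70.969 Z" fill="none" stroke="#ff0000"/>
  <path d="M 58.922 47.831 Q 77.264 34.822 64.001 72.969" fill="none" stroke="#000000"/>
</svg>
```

viewBox `0 0 167.115 98.198` with mm width/height → 1 unit = 1 mm. Flip: y_m = 98.198 − y_svg.

**Shape 1** — `<path>` cubic bezier, stroke `#000000` → score (S561, F2402). Control points (SVG): P0=(124.593,19.696), P1=(129.008,45.340), P2=(32.673,29.281), P3=(23.972,30.478); sampled at t=k/3. Machine vertices: (124.593,78.502) → (102.402,64.575) → (54.907,65.349) → (23.972,67.720). Open path.

**Shape 2** — `<line>` line segment, stroke `#000000` → score (S561, F2402). Machine vertices: (15.582,20.232) → (59.454,82.347). Open path.

**Shape 3** — `<path>` closed polygon, stroke `#ff0000` → engrave (S186, F4749). Machine vertices: (62.701,65.227) → (37.938,62.991) → (94.342,32.277) → (71.098,27.229) → (62.701,65.227). Closed: final G1 returns to the first vertex.

**Shape 4** — `<path>` quadratic bezier, stroke `#000000` → score (S561, F2402). Control points (SVG): P0=(58.922,47.831), P1=(77.264,34.822), P2=(64.001,72.969); sampled at t=k/3. Machine vertices: (58.922,50.367) → (67.638,53.356) → (69.331,44.976) → (64.001,25.229). Open path.

G21
G90
G0 X124.593 Y78.502
M3 S561
G01 X102.402 Y64.575 F2402
G01 X54.907 Y65.349 F2402
G01 X23.972 Y67.720 F2402
G0 X15.582 Y20.232
M3 S561
G01 X59.454 Y82.347 F2402
G0 X62.701 Y65.227
M3 S186
G01 X37.938 Y62.991 F4749
G01 X94.342 Y32.277 F4749
G01 X71.098 Y27.229 F4749
G01 X62.701 Y65.227 F4749
G0 X58.922 Y50.367
M3 S561
G01 X67.638 Y53.356 F2402
G01 X69.331 Y44.976 F2402
G01 X64.001 Y25.229 F2402
M5
G0 X0.000 Y0.000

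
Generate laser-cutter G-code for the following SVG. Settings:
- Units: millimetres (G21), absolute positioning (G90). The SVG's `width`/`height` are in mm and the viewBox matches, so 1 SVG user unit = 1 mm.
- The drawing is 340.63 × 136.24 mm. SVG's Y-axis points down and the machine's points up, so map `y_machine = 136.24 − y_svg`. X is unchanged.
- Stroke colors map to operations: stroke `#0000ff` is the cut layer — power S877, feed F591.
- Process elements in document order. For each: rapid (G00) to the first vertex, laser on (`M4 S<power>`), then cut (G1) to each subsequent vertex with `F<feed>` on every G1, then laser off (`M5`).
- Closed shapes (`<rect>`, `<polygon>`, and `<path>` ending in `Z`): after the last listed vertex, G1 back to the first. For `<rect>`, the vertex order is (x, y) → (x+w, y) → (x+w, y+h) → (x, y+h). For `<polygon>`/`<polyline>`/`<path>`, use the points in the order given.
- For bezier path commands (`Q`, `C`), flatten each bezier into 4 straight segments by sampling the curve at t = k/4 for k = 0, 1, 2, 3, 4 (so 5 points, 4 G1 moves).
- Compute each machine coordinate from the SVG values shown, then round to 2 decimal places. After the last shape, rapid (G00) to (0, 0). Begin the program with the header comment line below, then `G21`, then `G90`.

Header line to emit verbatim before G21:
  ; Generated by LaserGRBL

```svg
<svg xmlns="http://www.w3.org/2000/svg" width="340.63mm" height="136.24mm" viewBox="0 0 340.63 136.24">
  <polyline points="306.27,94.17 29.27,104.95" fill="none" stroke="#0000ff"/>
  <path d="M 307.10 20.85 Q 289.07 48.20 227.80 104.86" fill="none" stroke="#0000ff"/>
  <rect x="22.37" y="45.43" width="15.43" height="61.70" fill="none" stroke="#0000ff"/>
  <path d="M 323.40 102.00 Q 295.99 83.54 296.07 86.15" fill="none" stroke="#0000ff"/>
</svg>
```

; Generated by LaserGRBL
G21
G90
G00 X306.27 Y42.07
M4 S877
G1 X29.27 Y31.29 F591
M5
G00 X307.10 Y115.39
M4 S877
G1 X295.38 Y99.88 F591
G1 X278.26 Y80.71 F591
G1 X255.73 Y57.88 F591
G1 X227.80 Y31.38 F591
M5
G00 X22.37 Y90.81
M4 S877
G1 X37.80 Y90.81 F591
G1 X37.80 Y29.11 F591
G1 X22.37 Y29.11 F591
G1 X22.37 Y90.81 F591
M5
G00 X323.40 Y34.24
M4 S877
G1 X311.41 Y42.15 F591
G1 X302.86 Y47.43 F591
G1 X297.75 Y50.08 F591
G1 X296.07 Y50.09 F591
M5
G00 X0.00 Y0.00

viewBox `0 0 340.63 136.24` with mm width/height → 1 unit = 1 mm. Flip: y_m = 136.24 − y_svg.

**Shape 1** — `<polyline>` line segment, stroke `#0000ff` → cut (S877, F591). Machine vertices: (306.27,42.07) → (29.27,31.29). Open path.

**Shape 2** — `<path>` quadratic bezier, stroke `#0000ff` → cut (S877, F591). Control points (SVG): P0=(307.10,20.85), P1=(289.07,48.20), P2=(227.80,104.86); sampled at t=k/4. Machine vertices: (307.10,115.39) → (295.38,99.88) → (278.26,80.71) → (255.73,57.88) → (227.80,31.38). Open path.

**Shape 3** — `<rect>` rectangle, stroke `#0000ff` → cut (S877, F591). Machine vertices: (22.37,90.81) → (37.80,90.81) → (37.80,29.11) → (22.37,29.11) → (22.37,90.81). Closed: final G1 returns to the first vertex.

**Shape 4** — `<path>` quadratic bezier, stroke `#0000ff` → cut (S877, F591). Control points (SVG): P0=(323.40,102.00), P1=(295.99,83.54), P2=(296.07,86.15); sampled at t=k/4. Machine vertices: (323.40,34.24) → (311.41,42.15) → (302.86,47.43) → (297.75,50.08) → (296.07,50.09). Open path.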